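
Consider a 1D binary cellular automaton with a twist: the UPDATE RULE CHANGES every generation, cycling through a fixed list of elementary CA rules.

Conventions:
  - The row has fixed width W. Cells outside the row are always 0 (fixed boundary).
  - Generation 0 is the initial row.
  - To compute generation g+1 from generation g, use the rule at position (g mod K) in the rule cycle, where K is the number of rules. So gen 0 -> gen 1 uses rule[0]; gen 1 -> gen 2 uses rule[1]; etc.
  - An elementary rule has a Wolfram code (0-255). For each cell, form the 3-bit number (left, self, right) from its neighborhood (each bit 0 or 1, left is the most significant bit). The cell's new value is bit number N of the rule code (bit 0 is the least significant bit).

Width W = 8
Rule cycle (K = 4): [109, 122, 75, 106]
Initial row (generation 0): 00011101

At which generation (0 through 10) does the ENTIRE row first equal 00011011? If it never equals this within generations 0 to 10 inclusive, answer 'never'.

Gen 0: 00011101
Gen 1 (rule 109): 11010111
Gen 2 (rule 122): 11101101
Gen 3 (rule 75): 10101100
Gen 4 (rule 106): 01011100
Gen 5 (rule 109): 01110101
Gen 6 (rule 122): 11011010
Gen 7 (rule 75): 11011000
Gen 8 (rule 106): 11111000
Gen 9 (rule 109): 10001011
Gen 10 (rule 122): 01010111

Answer: never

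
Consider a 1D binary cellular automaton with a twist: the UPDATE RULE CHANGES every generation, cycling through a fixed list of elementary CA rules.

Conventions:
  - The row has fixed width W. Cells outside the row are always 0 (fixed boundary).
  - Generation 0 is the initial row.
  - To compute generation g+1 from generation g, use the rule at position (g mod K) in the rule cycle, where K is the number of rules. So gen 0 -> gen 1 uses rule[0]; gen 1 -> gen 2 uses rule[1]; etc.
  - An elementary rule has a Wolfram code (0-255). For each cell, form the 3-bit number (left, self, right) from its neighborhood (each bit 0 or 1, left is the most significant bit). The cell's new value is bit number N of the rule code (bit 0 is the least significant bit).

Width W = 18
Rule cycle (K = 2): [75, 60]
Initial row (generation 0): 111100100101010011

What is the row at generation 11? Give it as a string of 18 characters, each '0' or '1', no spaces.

Gen 0: 111100100101010011
Gen 1 (rule 75): 100101001000000111
Gen 2 (rule 60): 110111101100000100
Gen 3 (rule 75): 110100101101111001
Gen 4 (rule 60): 101110111011000101
Gen 5 (rule 75): 001010101011011000
Gen 6 (rule 60): 001111111110110100
Gen 7 (rule 75): 111000000010110001
Gen 8 (rule 60): 100100000011101001
Gen 9 (rule 75): 001001111110100010
Gen 10 (rule 60): 001101000001110011
Gen 11 (rule 75): 111100011111010111

Answer: 111100011111010111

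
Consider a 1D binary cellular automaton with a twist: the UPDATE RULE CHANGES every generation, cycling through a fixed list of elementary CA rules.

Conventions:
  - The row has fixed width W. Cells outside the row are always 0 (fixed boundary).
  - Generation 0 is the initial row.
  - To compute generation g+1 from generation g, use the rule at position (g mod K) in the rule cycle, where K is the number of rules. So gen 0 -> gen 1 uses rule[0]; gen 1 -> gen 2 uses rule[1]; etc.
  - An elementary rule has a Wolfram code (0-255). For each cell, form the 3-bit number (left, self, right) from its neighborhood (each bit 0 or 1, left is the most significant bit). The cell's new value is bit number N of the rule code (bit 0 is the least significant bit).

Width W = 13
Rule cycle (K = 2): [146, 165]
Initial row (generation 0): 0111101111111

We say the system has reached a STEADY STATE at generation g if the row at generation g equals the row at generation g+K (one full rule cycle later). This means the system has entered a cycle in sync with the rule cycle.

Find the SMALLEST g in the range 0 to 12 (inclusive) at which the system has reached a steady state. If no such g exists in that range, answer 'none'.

Gen 0: 0111101111111
Gen 1 (rule 146): 1011000111110
Gen 2 (rule 165): 1100010011100
Gen 3 (rule 146): 0010101101010
Gen 4 (rule 165): 1011110011110
Gen 5 (rule 146): 0001101101101
Gen 6 (rule 165): 1100010010011
Gen 7 (rule 146): 0010101101100
Gen 8 (rule 165): 1011110010001
Gen 9 (rule 146): 0001101101010
Gen 10 (rule 165): 1100010011110
Gen 11 (rule 146): 0010101101101
Gen 12 (rule 165): 1011110010011
Gen 13 (rule 146): 0001101101100
Gen 14 (rule 165): 1100010010001

Answer: none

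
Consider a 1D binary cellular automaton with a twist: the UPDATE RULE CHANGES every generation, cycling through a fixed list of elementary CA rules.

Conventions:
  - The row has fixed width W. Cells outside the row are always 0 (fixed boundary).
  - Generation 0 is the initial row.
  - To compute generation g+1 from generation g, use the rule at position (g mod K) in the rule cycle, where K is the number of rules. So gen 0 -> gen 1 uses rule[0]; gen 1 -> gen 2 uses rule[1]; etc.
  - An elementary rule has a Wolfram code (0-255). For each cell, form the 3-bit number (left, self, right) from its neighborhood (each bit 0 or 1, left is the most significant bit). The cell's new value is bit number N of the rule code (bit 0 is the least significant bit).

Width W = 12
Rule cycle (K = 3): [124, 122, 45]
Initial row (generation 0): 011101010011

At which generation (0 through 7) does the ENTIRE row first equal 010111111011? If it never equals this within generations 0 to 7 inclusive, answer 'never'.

Gen 0: 011101010011
Gen 1 (rule 124): 010111111011
Gen 2 (rule 122): 101100001111
Gen 3 (rule 45): 111001101000
Gen 4 (rule 124): 101101111100
Gen 5 (rule 122): 011111000110
Gen 6 (rule 45): 010000010100
Gen 7 (rule 124): 011000011110

Answer: 1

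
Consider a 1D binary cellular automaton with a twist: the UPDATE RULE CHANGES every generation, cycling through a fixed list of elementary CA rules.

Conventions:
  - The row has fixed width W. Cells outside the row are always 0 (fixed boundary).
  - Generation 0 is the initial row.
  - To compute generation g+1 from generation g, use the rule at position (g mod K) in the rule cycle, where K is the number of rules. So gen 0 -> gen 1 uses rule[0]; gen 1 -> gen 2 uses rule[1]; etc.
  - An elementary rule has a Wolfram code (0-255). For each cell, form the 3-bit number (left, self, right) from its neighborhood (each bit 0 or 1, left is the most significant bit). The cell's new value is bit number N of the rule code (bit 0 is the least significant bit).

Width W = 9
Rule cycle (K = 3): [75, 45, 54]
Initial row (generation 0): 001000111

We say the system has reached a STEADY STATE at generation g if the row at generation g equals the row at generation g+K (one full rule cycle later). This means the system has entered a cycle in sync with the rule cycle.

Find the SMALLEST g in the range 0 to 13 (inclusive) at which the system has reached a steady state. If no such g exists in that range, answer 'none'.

Answer: 8

Derivation:
Gen 0: 001000111
Gen 1 (rule 75): 110011101
Gen 2 (rule 45): 100010011
Gen 3 (rule 54): 110111100
Gen 4 (rule 75): 110100101
Gen 5 (rule 45): 101100111
Gen 6 (rule 54): 110011000
Gen 7 (rule 75): 110111011
Gen 8 (rule 45): 101100110
Gen 9 (rule 54): 110011001
Gen 10 (rule 75): 110111010
Gen 11 (rule 45): 101100110
Gen 12 (rule 54): 110011001
Gen 13 (rule 75): 110111010
Gen 14 (rule 45): 101100110
Gen 15 (rule 54): 110011001
Gen 16 (rule 75): 110111010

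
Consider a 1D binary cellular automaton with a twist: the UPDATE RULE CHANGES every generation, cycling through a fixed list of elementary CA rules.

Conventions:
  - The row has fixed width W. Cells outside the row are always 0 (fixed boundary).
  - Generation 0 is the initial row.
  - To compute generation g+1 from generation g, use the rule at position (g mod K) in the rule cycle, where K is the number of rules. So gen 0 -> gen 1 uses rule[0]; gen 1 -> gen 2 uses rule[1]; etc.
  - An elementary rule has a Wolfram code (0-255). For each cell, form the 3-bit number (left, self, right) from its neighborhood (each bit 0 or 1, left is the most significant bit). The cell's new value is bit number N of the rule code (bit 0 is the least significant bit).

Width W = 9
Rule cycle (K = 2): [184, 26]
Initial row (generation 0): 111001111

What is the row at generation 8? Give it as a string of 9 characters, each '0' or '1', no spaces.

Answer: 101100010

Derivation:
Gen 0: 111001111
Gen 1 (rule 184): 110101110
Gen 2 (rule 26): 100001001
Gen 3 (rule 184): 010000100
Gen 4 (rule 26): 101001010
Gen 5 (rule 184): 010100101
Gen 6 (rule 26): 100011000
Gen 7 (rule 184): 010010100
Gen 8 (rule 26): 101100010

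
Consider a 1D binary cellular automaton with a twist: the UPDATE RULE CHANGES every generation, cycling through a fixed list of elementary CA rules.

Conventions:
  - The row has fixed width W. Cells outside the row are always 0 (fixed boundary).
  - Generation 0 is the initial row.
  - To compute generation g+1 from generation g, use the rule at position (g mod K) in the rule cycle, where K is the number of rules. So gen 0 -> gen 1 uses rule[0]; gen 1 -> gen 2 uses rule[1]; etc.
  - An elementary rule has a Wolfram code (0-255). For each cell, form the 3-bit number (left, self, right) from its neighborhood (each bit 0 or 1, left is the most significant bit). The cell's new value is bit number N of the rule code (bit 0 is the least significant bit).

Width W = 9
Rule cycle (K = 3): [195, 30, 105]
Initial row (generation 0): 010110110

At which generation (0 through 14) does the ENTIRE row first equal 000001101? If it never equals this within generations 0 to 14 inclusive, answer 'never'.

Answer: never

Derivation:
Gen 0: 010110110
Gen 1 (rule 195): 100010010
Gen 2 (rule 30): 110111111
Gen 3 (rule 105): 111100001
Gen 4 (rule 195): 011101110
Gen 5 (rule 30): 110001001
Gen 6 (rule 105): 110100000
Gen 7 (rule 195): 010001111
Gen 8 (rule 30): 111011000
Gen 9 (rule 105): 101111011
Gen 10 (rule 195): 000111001
Gen 11 (rule 30): 001100111
Gen 12 (rule 105): 101100101
Gen 13 (rule 195): 000101000
Gen 14 (rule 30): 001101100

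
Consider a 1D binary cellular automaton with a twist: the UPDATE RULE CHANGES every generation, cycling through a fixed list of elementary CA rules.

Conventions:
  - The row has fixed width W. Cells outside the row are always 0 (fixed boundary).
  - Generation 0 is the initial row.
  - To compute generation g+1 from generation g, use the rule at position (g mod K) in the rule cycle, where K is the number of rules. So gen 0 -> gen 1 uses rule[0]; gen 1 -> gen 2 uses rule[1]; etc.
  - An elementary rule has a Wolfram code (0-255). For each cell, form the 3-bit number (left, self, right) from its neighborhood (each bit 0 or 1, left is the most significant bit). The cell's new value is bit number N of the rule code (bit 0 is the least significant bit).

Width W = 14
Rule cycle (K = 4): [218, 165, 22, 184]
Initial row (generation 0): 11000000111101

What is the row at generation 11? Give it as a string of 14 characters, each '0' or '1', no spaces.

Gen 0: 11000000111101
Gen 1 (rule 218): 11100001111100
Gen 2 (rule 165): 01001100111001
Gen 3 (rule 22): 11110011000111
Gen 4 (rule 184): 11101010100110
Gen 5 (rule 218): 11100000011111
Gen 6 (rule 165): 01001111001110
Gen 7 (rule 22): 11110000110001
Gen 8 (rule 184): 11101000101000
Gen 9 (rule 218): 11100101000100
Gen 10 (rule 165): 01000111010101
Gen 11 (rule 22): 11101000010101

Answer: 11101000010101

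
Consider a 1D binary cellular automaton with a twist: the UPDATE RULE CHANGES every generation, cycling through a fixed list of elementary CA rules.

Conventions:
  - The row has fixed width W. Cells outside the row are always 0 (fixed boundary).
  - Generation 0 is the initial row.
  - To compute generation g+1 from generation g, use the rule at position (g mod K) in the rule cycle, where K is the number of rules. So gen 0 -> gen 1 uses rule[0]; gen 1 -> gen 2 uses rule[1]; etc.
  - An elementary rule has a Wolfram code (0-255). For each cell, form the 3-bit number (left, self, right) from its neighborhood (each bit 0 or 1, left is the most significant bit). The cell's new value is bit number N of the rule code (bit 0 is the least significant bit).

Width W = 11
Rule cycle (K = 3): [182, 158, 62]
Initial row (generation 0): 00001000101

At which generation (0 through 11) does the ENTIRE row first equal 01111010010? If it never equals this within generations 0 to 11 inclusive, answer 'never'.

Answer: never

Derivation:
Gen 0: 00001000101
Gen 1 (rule 182): 00011101111
Gen 2 (rule 158): 00111001110
Gen 3 (rule 62): 01100111001
Gen 4 (rule 182): 10011010111
Gen 5 (rule 158): 11110010110
Gen 6 (rule 62): 10001111101
Gen 7 (rule 182): 11010111011
Gen 8 (rule 158): 10010110010
Gen 9 (rule 62): 11111101111
Gen 10 (rule 182): 01111010110
Gen 11 (rule 158): 11110010101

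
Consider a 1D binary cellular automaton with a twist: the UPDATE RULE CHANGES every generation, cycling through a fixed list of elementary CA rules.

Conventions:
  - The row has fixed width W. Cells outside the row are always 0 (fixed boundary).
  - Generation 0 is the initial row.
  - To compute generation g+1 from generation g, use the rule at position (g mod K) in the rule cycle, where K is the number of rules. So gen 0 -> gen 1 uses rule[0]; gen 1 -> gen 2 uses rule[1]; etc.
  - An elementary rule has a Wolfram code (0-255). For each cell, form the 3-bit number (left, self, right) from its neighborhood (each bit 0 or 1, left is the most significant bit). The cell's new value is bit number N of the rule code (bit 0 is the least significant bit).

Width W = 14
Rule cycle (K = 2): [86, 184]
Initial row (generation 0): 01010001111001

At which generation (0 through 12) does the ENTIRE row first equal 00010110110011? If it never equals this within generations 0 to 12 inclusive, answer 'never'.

Gen 0: 01010001111001
Gen 1 (rule 86): 11011010001111
Gen 2 (rule 184): 10110101001110
Gen 3 (rule 86): 10010101110011
Gen 4 (rule 184): 01001011101010
Gen 5 (rule 86): 11111000101011
Gen 6 (rule 184): 11110100010110
Gen 7 (rule 86): 00010110110011
Gen 8 (rule 184): 00001101101010
Gen 9 (rule 86): 00010100101011
Gen 10 (rule 184): 00001010010110
Gen 11 (rule 86): 00011011110011
Gen 12 (rule 184): 00010111101010

Answer: 7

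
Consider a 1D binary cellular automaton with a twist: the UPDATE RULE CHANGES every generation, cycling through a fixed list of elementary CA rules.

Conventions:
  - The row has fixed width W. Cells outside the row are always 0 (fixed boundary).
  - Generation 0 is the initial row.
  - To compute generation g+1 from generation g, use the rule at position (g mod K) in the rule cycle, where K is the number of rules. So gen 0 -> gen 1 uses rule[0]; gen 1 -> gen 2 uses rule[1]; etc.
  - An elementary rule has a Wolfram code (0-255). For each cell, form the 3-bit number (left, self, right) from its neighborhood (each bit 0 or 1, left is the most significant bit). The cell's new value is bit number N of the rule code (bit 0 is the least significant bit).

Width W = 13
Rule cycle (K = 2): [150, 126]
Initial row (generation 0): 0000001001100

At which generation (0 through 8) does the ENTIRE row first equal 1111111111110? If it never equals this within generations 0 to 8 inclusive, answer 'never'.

Gen 0: 0000001001100
Gen 1 (rule 150): 0000011110010
Gen 2 (rule 126): 0000110011111
Gen 3 (rule 150): 0001001101110
Gen 4 (rule 126): 0011111111011
Gen 5 (rule 150): 0101111110000
Gen 6 (rule 126): 1111000011000
Gen 7 (rule 150): 0110100100100
Gen 8 (rule 126): 1111111111110

Answer: 8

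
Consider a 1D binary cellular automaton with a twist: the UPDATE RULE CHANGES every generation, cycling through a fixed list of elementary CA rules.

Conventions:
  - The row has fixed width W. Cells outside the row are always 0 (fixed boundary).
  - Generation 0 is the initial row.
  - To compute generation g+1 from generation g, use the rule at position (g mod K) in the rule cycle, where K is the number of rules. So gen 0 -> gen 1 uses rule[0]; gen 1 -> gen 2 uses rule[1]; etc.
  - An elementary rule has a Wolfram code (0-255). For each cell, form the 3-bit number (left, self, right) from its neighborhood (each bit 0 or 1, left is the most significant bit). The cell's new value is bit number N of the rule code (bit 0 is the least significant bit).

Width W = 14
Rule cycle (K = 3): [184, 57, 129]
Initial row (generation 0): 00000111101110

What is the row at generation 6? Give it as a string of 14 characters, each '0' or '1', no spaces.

Gen 0: 00000111101110
Gen 1 (rule 184): 00000111011101
Gen 2 (rule 57): 11110100110010
Gen 3 (rule 129): 01100000000000
Gen 4 (rule 184): 01010000000000
Gen 5 (rule 57): 00101111111111
Gen 6 (rule 129): 10000111111110

Answer: 10000111111110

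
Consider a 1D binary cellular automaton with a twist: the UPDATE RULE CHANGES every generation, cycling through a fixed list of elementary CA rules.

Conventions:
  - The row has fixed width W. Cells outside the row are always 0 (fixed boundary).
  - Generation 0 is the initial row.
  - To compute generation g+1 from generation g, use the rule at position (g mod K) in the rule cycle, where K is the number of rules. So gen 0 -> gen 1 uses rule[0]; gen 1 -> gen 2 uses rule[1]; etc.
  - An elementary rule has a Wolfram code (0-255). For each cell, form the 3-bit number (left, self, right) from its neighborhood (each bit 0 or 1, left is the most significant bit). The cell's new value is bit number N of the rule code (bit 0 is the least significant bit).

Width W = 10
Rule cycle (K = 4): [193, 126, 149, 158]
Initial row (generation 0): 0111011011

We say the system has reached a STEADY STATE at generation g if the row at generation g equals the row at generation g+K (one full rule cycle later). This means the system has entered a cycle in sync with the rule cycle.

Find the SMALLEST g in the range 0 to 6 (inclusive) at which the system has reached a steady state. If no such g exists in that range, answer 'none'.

Gen 0: 0111011011
Gen 1 (rule 193): 0011001001
Gen 2 (rule 126): 0111111111
Gen 3 (rule 149): 0011111110
Gen 4 (rule 158): 0111111101
Gen 5 (rule 193): 0011111100
Gen 6 (rule 126): 0110000110
Gen 7 (rule 149): 0001110001
Gen 8 (rule 158): 0011101011
Gen 9 (rule 193): 1001100001
Gen 10 (rule 126): 1111110011

Answer: none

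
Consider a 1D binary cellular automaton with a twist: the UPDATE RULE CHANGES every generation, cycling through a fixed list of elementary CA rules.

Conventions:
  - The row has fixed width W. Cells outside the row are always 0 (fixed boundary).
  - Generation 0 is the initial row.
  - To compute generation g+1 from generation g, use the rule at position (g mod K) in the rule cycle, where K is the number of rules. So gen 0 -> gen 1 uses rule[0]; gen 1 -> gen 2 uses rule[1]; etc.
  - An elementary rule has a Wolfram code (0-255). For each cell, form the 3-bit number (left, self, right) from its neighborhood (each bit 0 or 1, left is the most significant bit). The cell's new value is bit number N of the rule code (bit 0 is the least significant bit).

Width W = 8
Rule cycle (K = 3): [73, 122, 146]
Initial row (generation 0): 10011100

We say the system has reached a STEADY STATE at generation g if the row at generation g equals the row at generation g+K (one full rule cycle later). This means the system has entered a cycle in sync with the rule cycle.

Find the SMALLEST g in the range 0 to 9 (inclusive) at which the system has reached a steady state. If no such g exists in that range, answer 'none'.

Gen 0: 10011100
Gen 1 (rule 73): 00010101
Gen 2 (rule 122): 00101010
Gen 3 (rule 146): 01000001
Gen 4 (rule 73): 00011100
Gen 5 (rule 122): 00110110
Gen 6 (rule 146): 01000001
Gen 7 (rule 73): 00011100
Gen 8 (rule 122): 00110110
Gen 9 (rule 146): 01000001
Gen 10 (rule 73): 00011100
Gen 11 (rule 122): 00110110
Gen 12 (rule 146): 01000001

Answer: 3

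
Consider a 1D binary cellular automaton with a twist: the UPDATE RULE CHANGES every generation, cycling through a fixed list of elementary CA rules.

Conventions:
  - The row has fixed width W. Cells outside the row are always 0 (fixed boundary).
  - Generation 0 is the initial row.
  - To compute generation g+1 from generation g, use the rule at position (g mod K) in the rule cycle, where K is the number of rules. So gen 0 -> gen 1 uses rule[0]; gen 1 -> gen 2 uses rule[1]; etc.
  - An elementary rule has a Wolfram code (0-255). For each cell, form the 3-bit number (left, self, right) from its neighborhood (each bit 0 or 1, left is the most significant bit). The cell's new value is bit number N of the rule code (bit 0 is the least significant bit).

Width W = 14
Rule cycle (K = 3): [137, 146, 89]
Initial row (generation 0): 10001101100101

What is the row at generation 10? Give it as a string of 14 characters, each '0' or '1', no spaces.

Gen 0: 10001101100101
Gen 1 (rule 137): 00101001000000
Gen 2 (rule 146): 01000110100000
Gen 3 (rule 89): 00110110011111
Gen 4 (rule 137): 10100100011110
Gen 5 (rule 146): 00011010101101
Gen 6 (rule 89): 11011000001100
Gen 7 (rule 137): 10010011101001
Gen 8 (rule 146): 01101101000110
Gen 9 (rule 89): 01101100110111
Gen 10 (rule 137): 01001000100110

Answer: 01001000100110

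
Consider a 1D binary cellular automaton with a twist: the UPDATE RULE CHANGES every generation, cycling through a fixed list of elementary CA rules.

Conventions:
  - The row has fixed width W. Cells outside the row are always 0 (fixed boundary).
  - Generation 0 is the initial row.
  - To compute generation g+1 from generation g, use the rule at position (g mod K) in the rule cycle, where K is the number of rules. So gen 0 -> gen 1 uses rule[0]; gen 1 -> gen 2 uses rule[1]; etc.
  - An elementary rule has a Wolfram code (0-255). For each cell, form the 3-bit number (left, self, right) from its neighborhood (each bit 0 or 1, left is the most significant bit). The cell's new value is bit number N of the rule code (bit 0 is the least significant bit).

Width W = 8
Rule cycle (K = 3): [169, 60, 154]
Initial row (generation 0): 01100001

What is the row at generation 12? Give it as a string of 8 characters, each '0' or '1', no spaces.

Answer: 10100101

Derivation:
Gen 0: 01100001
Gen 1 (rule 169): 01001100
Gen 2 (rule 60): 01101010
Gen 3 (rule 154): 11000001
Gen 4 (rule 169): 10011100
Gen 5 (rule 60): 11010010
Gen 6 (rule 154): 10001101
Gen 7 (rule 169): 00101010
Gen 8 (rule 60): 00111111
Gen 9 (rule 154): 01111110
Gen 10 (rule 169): 01111100
Gen 11 (rule 60): 01000010
Gen 12 (rule 154): 10100101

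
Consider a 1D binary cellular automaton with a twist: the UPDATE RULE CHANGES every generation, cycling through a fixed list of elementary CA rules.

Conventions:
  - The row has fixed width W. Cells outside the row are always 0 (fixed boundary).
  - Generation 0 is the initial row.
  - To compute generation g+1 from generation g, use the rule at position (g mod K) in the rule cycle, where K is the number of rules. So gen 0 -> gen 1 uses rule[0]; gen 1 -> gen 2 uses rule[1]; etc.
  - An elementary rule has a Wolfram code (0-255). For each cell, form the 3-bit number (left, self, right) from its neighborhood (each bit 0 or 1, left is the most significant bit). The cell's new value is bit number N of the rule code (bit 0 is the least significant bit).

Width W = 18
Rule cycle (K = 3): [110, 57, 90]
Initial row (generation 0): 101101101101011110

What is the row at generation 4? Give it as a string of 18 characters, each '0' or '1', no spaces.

Answer: 110000000000111110

Derivation:
Gen 0: 101101101101011110
Gen 1 (rule 110): 111111111111110010
Gen 2 (rule 57): 100000000000001001
Gen 3 (rule 90): 010000000000010110
Gen 4 (rule 110): 110000000000111110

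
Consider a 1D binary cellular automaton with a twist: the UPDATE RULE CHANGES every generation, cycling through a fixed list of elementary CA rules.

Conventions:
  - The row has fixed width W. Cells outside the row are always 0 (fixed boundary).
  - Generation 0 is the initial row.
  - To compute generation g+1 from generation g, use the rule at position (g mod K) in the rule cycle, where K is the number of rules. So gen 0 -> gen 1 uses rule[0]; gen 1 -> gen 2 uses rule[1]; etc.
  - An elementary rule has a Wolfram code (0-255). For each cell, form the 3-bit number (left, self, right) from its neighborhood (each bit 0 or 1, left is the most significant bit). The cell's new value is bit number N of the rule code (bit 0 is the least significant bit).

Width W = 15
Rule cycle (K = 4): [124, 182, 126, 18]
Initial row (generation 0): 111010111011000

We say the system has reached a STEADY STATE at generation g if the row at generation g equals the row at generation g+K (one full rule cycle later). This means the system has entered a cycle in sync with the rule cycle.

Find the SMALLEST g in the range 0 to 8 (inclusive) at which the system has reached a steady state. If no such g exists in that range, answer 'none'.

Gen 0: 111010111011000
Gen 1 (rule 124): 101111101111100
Gen 2 (rule 182): 110111010111010
Gen 3 (rule 126): 111101111101111
Gen 4 (rule 18): 000000000000000
Gen 5 (rule 124): 000000000000000
Gen 6 (rule 182): 000000000000000
Gen 7 (rule 126): 000000000000000
Gen 8 (rule 18): 000000000000000
Gen 9 (rule 124): 000000000000000
Gen 10 (rule 182): 000000000000000
Gen 11 (rule 126): 000000000000000
Gen 12 (rule 18): 000000000000000

Answer: 4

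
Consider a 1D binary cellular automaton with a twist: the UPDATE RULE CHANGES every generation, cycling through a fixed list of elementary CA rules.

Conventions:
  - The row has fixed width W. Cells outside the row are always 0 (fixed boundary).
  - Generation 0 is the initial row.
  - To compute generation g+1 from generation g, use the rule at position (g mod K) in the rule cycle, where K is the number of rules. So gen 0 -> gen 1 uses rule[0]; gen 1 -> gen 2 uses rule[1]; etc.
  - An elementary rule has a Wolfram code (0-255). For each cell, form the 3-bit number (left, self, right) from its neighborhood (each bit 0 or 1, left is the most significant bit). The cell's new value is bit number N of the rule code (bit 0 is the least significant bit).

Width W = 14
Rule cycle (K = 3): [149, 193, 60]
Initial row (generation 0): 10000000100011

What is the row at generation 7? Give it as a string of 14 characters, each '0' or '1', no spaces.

Answer: 10111011110001

Derivation:
Gen 0: 10000000100011
Gen 1 (rule 149): 11111110111000
Gen 2 (rule 193): 01111110011011
Gen 3 (rule 60): 01000001010110
Gen 4 (rule 149): 01111101010001
Gen 5 (rule 193): 00111100000100
Gen 6 (rule 60): 00100010000110
Gen 7 (rule 149): 10111011110001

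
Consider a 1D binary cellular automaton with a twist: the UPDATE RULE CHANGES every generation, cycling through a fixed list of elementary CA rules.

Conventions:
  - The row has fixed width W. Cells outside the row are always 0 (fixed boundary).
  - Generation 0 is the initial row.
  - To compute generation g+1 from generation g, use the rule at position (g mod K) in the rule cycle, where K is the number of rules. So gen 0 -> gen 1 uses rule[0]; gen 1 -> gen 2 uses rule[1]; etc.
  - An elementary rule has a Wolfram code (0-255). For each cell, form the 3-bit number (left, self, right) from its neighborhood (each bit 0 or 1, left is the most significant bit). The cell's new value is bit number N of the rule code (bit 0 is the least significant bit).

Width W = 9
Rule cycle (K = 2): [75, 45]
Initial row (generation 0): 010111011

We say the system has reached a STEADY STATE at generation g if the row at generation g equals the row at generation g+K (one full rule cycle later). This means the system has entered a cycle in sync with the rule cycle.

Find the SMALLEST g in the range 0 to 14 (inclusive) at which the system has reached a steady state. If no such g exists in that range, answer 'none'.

Gen 0: 010111011
Gen 1 (rule 75): 100101011
Gen 2 (rule 45): 100111110
Gen 3 (rule 75): 001100010
Gen 4 (rule 45): 101001010
Gen 5 (rule 75): 000010000
Gen 6 (rule 45): 111010111
Gen 7 (rule 75): 101000101
Gen 8 (rule 45): 111010111
Gen 9 (rule 75): 101000101
Gen 10 (rule 45): 111010111
Gen 11 (rule 75): 101000101
Gen 12 (rule 45): 111010111
Gen 13 (rule 75): 101000101
Gen 14 (rule 45): 111010111
Gen 15 (rule 75): 101000101
Gen 16 (rule 45): 111010111

Answer: 6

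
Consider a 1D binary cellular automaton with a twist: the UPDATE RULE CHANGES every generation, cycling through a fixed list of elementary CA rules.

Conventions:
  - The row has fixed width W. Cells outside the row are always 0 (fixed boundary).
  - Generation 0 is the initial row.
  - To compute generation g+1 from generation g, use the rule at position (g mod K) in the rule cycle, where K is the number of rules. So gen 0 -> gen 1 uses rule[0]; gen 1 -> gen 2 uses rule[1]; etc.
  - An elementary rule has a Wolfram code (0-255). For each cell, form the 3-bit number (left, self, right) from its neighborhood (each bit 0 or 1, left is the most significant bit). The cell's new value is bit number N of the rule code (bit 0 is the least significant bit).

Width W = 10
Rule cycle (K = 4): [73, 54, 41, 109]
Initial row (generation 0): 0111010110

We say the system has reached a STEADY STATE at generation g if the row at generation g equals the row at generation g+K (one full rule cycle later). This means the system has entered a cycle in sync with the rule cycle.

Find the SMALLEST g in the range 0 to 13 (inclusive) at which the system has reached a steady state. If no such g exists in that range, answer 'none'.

Gen 0: 0111010110
Gen 1 (rule 73): 0101000110
Gen 2 (rule 54): 1111101001
Gen 3 (rule 41): 1000010000
Gen 4 (rule 109): 1011010111
Gen 5 (rule 73): 0011000101
Gen 6 (rule 54): 0100101111
Gen 7 (rule 41): 0000011000
Gen 8 (rule 109): 1111011011
Gen 9 (rule 73): 1001011011
Gen 10 (rule 54): 1111100100
Gen 11 (rule 41): 1000000001
Gen 12 (rule 109): 1011111101
Gen 13 (rule 73): 0010000100
Gen 14 (rule 54): 0111001110
Gen 15 (rule 41): 0100001000
Gen 16 (rule 109): 0101101011
Gen 17 (rule 73): 0001100011

Answer: none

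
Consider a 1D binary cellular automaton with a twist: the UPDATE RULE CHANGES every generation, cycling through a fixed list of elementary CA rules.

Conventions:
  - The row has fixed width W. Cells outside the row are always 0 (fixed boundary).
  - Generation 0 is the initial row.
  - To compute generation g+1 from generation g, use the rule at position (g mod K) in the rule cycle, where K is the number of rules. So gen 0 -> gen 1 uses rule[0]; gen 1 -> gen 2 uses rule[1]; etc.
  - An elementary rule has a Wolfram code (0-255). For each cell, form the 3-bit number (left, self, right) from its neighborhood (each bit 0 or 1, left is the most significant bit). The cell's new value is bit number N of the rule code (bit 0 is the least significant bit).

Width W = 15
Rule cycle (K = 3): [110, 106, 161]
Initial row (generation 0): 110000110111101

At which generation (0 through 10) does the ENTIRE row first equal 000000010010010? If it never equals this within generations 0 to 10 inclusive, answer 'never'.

Gen 0: 110000110111101
Gen 1 (rule 110): 110001111100111
Gen 2 (rule 106): 110011000101101
Gen 3 (rule 161): 000000010010010
Gen 4 (rule 110): 000000110110110
Gen 5 (rule 106): 000001111111110
Gen 6 (rule 161): 111100111111100
Gen 7 (rule 110): 100101100000100
Gen 8 (rule 106): 001011100001000
Gen 9 (rule 161): 100101001100011
Gen 10 (rule 110): 101111011100111

Answer: 3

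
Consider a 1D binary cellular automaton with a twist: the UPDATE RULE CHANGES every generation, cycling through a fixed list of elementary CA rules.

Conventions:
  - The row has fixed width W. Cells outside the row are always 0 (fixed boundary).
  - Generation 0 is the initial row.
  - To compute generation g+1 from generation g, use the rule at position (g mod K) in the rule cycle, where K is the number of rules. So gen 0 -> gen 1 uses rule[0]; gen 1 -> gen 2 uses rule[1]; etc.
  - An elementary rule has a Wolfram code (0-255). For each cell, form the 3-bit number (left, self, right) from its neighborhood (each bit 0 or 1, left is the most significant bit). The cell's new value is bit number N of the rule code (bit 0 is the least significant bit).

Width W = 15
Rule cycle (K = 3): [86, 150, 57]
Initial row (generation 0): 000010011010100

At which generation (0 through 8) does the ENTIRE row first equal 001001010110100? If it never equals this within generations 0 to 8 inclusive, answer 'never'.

Gen 0: 000010011010100
Gen 1 (rule 86): 000111101010110
Gen 2 (rule 150): 001011001010001
Gen 3 (rule 57): 100110100101100
Gen 4 (rule 86): 111010111100110
Gen 5 (rule 150): 010010011011001
Gen 6 (rule 57): 001001010110100
Gen 7 (rule 86): 011111010010110
Gen 8 (rule 150): 101110011110001

Answer: 6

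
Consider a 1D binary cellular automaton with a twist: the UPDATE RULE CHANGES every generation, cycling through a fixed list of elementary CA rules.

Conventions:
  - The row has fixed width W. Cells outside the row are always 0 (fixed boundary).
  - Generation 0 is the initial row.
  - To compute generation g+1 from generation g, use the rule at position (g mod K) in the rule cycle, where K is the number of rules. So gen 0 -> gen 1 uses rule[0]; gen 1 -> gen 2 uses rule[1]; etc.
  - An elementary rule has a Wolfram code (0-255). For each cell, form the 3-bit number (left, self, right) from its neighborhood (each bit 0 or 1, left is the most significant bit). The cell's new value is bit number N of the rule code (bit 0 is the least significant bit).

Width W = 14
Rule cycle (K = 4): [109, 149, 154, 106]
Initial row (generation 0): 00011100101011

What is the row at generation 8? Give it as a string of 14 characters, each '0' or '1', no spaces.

Gen 0: 00011100101011
Gen 1 (rule 109): 11010100111111
Gen 2 (rule 149): 00010110011110
Gen 3 (rule 154): 00100101111101
Gen 4 (rule 106): 01001011000110
Gen 5 (rule 109): 01001111010110
Gen 6 (rule 149): 01100110010001
Gen 7 (rule 154): 11011101101010
Gen 8 (rule 106): 11110111110100

Answer: 11110111110100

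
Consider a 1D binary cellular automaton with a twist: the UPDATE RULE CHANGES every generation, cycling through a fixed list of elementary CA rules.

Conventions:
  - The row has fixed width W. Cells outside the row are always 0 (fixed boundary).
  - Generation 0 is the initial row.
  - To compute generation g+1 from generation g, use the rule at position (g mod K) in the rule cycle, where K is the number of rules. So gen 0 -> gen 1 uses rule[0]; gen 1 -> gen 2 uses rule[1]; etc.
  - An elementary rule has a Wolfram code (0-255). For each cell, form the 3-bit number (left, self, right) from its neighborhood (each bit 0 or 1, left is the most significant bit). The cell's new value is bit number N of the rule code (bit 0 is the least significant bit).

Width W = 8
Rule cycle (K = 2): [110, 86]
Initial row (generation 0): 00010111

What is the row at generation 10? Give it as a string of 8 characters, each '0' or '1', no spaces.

Answer: 01011101

Derivation:
Gen 0: 00010111
Gen 1 (rule 110): 00111101
Gen 2 (rule 86): 01000101
Gen 3 (rule 110): 11001111
Gen 4 (rule 86): 01110001
Gen 5 (rule 110): 11010011
Gen 6 (rule 86): 01011101
Gen 7 (rule 110): 11110111
Gen 8 (rule 86): 00010001
Gen 9 (rule 110): 00110011
Gen 10 (rule 86): 01011101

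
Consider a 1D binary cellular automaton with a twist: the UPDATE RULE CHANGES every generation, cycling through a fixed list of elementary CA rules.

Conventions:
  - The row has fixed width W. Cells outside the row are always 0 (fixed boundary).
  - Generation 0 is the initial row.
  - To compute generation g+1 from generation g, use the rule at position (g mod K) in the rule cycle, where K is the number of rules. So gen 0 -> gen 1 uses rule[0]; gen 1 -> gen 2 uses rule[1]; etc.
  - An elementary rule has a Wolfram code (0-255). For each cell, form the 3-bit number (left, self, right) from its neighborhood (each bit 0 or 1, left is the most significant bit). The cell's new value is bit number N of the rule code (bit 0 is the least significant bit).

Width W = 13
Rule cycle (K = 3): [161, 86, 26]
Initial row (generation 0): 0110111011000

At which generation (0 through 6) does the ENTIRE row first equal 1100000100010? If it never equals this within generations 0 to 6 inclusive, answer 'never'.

Answer: never

Derivation:
Gen 0: 0110111011000
Gen 1 (rule 161): 0001010100011
Gen 2 (rule 86): 0011010110101
Gen 3 (rule 26): 0110000100000
Gen 4 (rule 161): 0000110001111
Gen 5 (rule 86): 0001011010001
Gen 6 (rule 26): 0010010001010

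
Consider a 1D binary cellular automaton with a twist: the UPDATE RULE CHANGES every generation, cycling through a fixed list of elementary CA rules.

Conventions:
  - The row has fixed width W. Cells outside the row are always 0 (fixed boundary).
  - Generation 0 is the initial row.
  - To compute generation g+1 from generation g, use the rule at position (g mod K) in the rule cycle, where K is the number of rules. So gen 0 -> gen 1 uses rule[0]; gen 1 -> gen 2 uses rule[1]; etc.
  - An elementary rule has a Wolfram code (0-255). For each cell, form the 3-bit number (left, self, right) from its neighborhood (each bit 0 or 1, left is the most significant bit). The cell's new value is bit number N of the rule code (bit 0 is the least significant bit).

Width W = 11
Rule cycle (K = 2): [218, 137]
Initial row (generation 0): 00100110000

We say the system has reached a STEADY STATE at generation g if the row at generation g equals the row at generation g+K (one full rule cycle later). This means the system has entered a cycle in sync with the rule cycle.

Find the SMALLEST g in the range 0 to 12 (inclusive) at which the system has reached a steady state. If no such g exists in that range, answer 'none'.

Answer: 3

Derivation:
Gen 0: 00100110000
Gen 1 (rule 218): 01011111000
Gen 2 (rule 137): 00011110011
Gen 3 (rule 218): 00111111111
Gen 4 (rule 137): 10111111110
Gen 5 (rule 218): 00111111111
Gen 6 (rule 137): 10111111110
Gen 7 (rule 218): 00111111111
Gen 8 (rule 137): 10111111110
Gen 9 (rule 218): 00111111111
Gen 10 (rule 137): 10111111110
Gen 11 (rule 218): 00111111111
Gen 12 (rule 137): 10111111110
Gen 13 (rule 218): 00111111111
Gen 14 (rule 137): 10111111110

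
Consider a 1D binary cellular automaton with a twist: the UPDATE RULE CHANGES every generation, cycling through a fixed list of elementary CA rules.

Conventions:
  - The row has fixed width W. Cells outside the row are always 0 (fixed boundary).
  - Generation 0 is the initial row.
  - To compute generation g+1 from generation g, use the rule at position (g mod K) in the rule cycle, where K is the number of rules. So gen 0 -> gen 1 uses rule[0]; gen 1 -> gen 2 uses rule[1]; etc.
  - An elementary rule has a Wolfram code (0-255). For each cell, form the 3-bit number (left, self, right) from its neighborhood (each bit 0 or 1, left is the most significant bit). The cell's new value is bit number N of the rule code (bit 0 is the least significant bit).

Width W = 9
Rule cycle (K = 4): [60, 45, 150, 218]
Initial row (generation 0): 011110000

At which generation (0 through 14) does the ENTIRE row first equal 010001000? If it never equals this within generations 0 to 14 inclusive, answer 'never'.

Answer: 1

Derivation:
Gen 0: 011110000
Gen 1 (rule 60): 010001000
Gen 2 (rule 45): 010101011
Gen 3 (rule 150): 110101000
Gen 4 (rule 218): 110000100
Gen 5 (rule 60): 101000110
Gen 6 (rule 45): 111010100
Gen 7 (rule 150): 010010110
Gen 8 (rule 218): 101100111
Gen 9 (rule 60): 111010100
Gen 10 (rule 45): 100111101
Gen 11 (rule 150): 111011001
Gen 12 (rule 218): 111011110
Gen 13 (rule 60): 100110001
Gen 14 (rule 45): 100100101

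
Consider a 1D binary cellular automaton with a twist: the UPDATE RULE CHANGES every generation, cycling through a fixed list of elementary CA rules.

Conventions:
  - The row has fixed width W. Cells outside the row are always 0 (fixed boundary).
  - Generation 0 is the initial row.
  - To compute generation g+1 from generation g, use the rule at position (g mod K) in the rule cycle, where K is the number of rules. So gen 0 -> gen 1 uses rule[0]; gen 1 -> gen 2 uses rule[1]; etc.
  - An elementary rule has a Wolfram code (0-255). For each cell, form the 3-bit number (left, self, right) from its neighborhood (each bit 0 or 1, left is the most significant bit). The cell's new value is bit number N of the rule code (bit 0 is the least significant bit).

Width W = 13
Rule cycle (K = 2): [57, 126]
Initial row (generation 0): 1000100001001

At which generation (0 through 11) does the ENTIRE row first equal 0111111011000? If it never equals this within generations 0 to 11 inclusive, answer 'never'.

Answer: never

Derivation:
Gen 0: 1000100001001
Gen 1 (rule 57): 0110011100100
Gen 2 (rule 126): 1111110111110
Gen 3 (rule 57): 1000001100001
Gen 4 (rule 126): 1100011110011
Gen 5 (rule 57): 1011010001010
Gen 6 (rule 126): 1111111011111
Gen 7 (rule 57): 1000000110000
Gen 8 (rule 126): 1100001111000
Gen 9 (rule 57): 1011101000111
Gen 10 (rule 126): 1110111101101
Gen 11 (rule 57): 1001100011010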